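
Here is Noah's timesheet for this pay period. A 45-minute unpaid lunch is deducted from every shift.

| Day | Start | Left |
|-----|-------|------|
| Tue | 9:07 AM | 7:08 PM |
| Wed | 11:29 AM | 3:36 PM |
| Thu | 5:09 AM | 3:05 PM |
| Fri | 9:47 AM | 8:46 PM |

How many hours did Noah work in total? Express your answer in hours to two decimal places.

Tue: 9:07 AM–7:08 PM = 10 h 1 min; less 45 min break → 9 h 16 min
Wed: 11:29 AM–3:36 PM = 4 h 7 min; less 45 min break → 3 h 22 min
Thu: 5:09 AM–3:05 PM = 9 h 56 min; less 45 min break → 9 h 11 min
Fri: 9:47 AM–8:46 PM = 10 h 59 min; less 45 min break → 10 h 14 min
Total: 9 h 16 min + 3 h 22 min + 9 h 11 min + 10 h 14 min = 32 h 3 min.

32.05 hours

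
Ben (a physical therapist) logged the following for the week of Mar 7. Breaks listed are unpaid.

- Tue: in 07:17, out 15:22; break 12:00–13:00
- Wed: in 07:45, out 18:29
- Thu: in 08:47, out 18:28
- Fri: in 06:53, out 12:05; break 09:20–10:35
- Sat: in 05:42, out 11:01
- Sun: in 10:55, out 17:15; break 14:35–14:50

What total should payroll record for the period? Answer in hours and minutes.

42 h 51 min

Tue: 07:17–15:22 = 8 h 5 min; less 60 min break → 7 h 5 min
Wed: 07:45–18:29 = 10 h 44 min
Thu: 08:47–18:28 = 9 h 41 min
Fri: 06:53–12:05 = 5 h 12 min; less 75 min break → 3 h 57 min
Sat: 05:42–11:01 = 5 h 19 min
Sun: 10:55–17:15 = 6 h 20 min; less 15 min break → 6 h 5 min
Total: 7 h 5 min + 10 h 44 min + 9 h 41 min + 3 h 57 min + 5 h 19 min + 6 h 5 min = 42 h 51 min.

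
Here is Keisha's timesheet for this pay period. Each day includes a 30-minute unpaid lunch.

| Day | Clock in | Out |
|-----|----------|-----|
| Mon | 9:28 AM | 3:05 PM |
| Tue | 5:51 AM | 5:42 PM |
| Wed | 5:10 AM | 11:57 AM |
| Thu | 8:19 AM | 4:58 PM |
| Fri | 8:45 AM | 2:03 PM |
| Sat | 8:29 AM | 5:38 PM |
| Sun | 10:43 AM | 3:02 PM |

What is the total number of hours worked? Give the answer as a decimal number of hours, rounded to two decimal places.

48.17 hours

Mon: 9:28 AM–3:05 PM = 5 h 37 min; less 30 min break → 5 h 7 min
Tue: 5:51 AM–5:42 PM = 11 h 51 min; less 30 min break → 11 h 21 min
Wed: 5:10 AM–11:57 AM = 6 h 47 min; less 30 min break → 6 h 17 min
Thu: 8:19 AM–4:58 PM = 8 h 39 min; less 30 min break → 8 h 9 min
Fri: 8:45 AM–2:03 PM = 5 h 18 min; less 30 min break → 4 h 48 min
Sat: 8:29 AM–5:38 PM = 9 h 9 min; less 30 min break → 8 h 39 min
Sun: 10:43 AM–3:02 PM = 4 h 19 min; less 30 min break → 3 h 49 min
Total: 5 h 7 min + 11 h 21 min + 6 h 17 min + 8 h 9 min + 4 h 48 min + 8 h 39 min + 3 h 49 min = 48 h 10 min.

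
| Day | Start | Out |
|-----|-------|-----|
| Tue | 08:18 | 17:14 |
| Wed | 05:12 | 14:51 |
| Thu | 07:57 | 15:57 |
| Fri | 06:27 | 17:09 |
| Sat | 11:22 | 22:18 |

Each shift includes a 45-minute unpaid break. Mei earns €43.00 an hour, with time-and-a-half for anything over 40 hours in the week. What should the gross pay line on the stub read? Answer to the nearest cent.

Tue: 08:18–17:14 = 8 h 56 min; less 45 min break → 8 h 11 min
Wed: 05:12–14:51 = 9 h 39 min; less 45 min break → 8 h 54 min
Thu: 07:57–15:57 = 8 h 0 min; less 45 min break → 7 h 15 min
Fri: 06:27–17:09 = 10 h 42 min; less 45 min break → 9 h 57 min
Sat: 11:22–22:18 = 10 h 56 min; less 45 min break → 10 h 11 min
Total worked: 44 h 28 min = 2668 min.
Regular 40 h 0 min = 2400 min at €43.00/h; overtime 4 h 28 min = 268 min at €64.50/h.
Pay = (2400 × €43.00 + 268 × €64.50) ÷ 60 = €2008.10.

€2008.10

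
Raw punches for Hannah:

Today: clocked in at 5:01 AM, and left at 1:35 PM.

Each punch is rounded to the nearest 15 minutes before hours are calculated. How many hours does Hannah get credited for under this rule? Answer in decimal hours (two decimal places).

Today: in 5:01 AM→5:00 AM, out 1:35 PM→1:30 PM; 8 h 30 min

8.50 hours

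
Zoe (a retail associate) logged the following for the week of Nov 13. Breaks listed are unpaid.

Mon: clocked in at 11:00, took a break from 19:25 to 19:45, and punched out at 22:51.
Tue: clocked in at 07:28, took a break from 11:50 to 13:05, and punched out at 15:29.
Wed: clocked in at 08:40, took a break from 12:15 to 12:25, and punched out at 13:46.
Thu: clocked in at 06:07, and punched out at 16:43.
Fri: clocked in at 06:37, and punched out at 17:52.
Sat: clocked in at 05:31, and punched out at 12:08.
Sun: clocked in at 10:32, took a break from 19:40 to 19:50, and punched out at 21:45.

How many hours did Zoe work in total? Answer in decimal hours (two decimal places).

Mon: 11:00–22:51 = 11 h 51 min; less 20 min break → 11 h 31 min
Tue: 07:28–15:29 = 8 h 1 min; less 75 min break → 6 h 46 min
Wed: 08:40–13:46 = 5 h 6 min; less 10 min break → 4 h 56 min
Thu: 06:07–16:43 = 10 h 36 min
Fri: 06:37–17:52 = 11 h 15 min
Sat: 05:31–12:08 = 6 h 37 min
Sun: 10:32–21:45 = 11 h 13 min; less 10 min break → 11 h 3 min
Total: 11 h 31 min + 6 h 46 min + 4 h 56 min + 10 h 36 min + 11 h 15 min + 6 h 37 min + 11 h 3 min = 62 h 44 min.

62.73 hours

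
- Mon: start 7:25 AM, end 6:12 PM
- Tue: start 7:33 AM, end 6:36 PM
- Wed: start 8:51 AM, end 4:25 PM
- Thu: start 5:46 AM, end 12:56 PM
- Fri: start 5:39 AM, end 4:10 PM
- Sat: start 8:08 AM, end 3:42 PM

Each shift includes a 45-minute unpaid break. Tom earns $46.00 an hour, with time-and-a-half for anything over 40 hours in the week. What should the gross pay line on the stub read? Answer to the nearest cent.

$2540.35

Mon: 7:25 AM–6:12 PM = 10 h 47 min; less 45 min break → 10 h 2 min
Tue: 7:33 AM–6:36 PM = 11 h 3 min; less 45 min break → 10 h 18 min
Wed: 8:51 AM–4:25 PM = 7 h 34 min; less 45 min break → 6 h 49 min
Thu: 5:46 AM–12:56 PM = 7 h 10 min; less 45 min break → 6 h 25 min
Fri: 5:39 AM–4:10 PM = 10 h 31 min; less 45 min break → 9 h 46 min
Sat: 8:08 AM–3:42 PM = 7 h 34 min; less 45 min break → 6 h 49 min
Total worked: 50 h 9 min = 3009 min.
Regular 40 h 0 min = 2400 min at $46.00/h; overtime 10 h 9 min = 609 min at $69.00/h.
Pay = (2400 × $46.00 + 609 × $69.00) ÷ 60 = $2540.35.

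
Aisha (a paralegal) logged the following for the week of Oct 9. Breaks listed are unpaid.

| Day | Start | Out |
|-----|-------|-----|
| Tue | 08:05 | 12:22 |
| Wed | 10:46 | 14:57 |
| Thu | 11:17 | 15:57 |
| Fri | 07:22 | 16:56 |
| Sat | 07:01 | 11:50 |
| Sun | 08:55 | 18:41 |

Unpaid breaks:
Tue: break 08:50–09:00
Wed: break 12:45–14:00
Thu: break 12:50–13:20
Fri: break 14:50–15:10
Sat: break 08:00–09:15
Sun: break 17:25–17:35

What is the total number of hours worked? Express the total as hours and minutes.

33 h 37 min

Tue: 08:05–12:22 = 4 h 17 min; less 10 min break → 4 h 7 min
Wed: 10:46–14:57 = 4 h 11 min; less 75 min break → 2 h 56 min
Thu: 11:17–15:57 = 4 h 40 min; less 30 min break → 4 h 10 min
Fri: 07:22–16:56 = 9 h 34 min; less 20 min break → 9 h 14 min
Sat: 07:01–11:50 = 4 h 49 min; less 75 min break → 3 h 34 min
Sun: 08:55–18:41 = 9 h 46 min; less 10 min break → 9 h 36 min
Total: 4 h 7 min + 2 h 56 min + 4 h 10 min + 9 h 14 min + 3 h 34 min + 9 h 36 min = 33 h 37 min.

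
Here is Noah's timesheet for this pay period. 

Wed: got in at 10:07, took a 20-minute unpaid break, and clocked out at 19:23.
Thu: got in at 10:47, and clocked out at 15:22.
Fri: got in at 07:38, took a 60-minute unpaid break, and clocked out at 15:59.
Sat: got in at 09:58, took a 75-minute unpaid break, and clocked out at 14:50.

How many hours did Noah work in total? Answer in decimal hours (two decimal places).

24.48 hours

Wed: 10:07–19:23 = 9 h 16 min; less 20 min break → 8 h 56 min
Thu: 10:47–15:22 = 4 h 35 min
Fri: 07:38–15:59 = 8 h 21 min; less 60 min break → 7 h 21 min
Sat: 09:58–14:50 = 4 h 52 min; less 75 min break → 3 h 37 min
Total: 8 h 56 min + 4 h 35 min + 7 h 21 min + 3 h 37 min = 24 h 29 min.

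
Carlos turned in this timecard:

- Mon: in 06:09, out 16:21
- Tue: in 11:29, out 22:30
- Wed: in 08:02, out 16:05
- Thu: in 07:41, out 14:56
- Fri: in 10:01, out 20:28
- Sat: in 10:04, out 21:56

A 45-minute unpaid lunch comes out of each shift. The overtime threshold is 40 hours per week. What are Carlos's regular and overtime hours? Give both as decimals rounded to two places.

Mon: 06:09–16:21 = 10 h 12 min; less 45 min break → 9 h 27 min
Tue: 11:29–22:30 = 11 h 1 min; less 45 min break → 10 h 16 min
Wed: 08:02–16:05 = 8 h 3 min; less 45 min break → 7 h 18 min
Thu: 07:41–14:56 = 7 h 15 min; less 45 min break → 6 h 30 min
Fri: 10:01–20:28 = 10 h 27 min; less 45 min break → 9 h 42 min
Sat: 10:04–21:56 = 11 h 52 min; less 45 min break → 11 h 7 min
Total worked: 54 h 20 min = 54.33 h.
Threshold 40 h → overtime 14 h 20 min, regular 40 h 0 min.

Regular 40.00 hours, overtime 14.33 hours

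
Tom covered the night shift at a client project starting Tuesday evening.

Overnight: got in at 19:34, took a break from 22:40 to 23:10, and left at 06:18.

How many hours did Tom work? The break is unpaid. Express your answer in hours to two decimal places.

Overnight: 19:34 → midnight = 4 h 26 min; midnight → 06:18 = 6 h 18 min; span 10 h 44 min; less 30 min break → 10 h 14 min

10.23 hours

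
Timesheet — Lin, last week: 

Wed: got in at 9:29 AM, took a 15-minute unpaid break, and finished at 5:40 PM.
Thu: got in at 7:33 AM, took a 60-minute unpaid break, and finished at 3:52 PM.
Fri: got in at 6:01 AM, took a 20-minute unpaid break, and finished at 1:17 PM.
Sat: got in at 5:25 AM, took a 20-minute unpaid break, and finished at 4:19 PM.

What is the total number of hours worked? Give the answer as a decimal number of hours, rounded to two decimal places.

Wed: 9:29 AM–5:40 PM = 8 h 11 min; less 15 min break → 7 h 56 min
Thu: 7:33 AM–3:52 PM = 8 h 19 min; less 60 min break → 7 h 19 min
Fri: 6:01 AM–1:17 PM = 7 h 16 min; less 20 min break → 6 h 56 min
Sat: 5:25 AM–4:19 PM = 10 h 54 min; less 20 min break → 10 h 34 min
Total: 7 h 56 min + 7 h 19 min + 6 h 56 min + 10 h 34 min = 32 h 45 min.

32.75 hours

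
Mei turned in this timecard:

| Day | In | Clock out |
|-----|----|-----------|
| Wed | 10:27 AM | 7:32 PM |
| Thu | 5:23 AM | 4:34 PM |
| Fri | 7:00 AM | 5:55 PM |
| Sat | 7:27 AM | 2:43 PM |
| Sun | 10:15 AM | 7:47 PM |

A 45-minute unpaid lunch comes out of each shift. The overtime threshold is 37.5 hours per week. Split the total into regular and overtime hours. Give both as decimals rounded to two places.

Wed: 10:27 AM–7:32 PM = 9 h 5 min; less 45 min break → 8 h 20 min
Thu: 5:23 AM–4:34 PM = 11 h 11 min; less 45 min break → 10 h 26 min
Fri: 7:00 AM–5:55 PM = 10 h 55 min; less 45 min break → 10 h 10 min
Sat: 7:27 AM–2:43 PM = 7 h 16 min; less 45 min break → 6 h 31 min
Sun: 10:15 AM–7:47 PM = 9 h 32 min; less 45 min break → 8 h 47 min
Total worked: 44 h 14 min = 44.23 h.
Threshold 37.5 h → overtime 6 h 44 min, regular 37 h 30 min.

Regular 37.50 hours, overtime 6.73 hours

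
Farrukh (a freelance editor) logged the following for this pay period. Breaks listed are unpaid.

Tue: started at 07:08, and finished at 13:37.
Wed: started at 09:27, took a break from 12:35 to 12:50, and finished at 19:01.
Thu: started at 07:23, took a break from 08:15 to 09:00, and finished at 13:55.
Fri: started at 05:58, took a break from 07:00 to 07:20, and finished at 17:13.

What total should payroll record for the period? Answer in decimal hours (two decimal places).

32.50 hours

Tue: 07:08–13:37 = 6 h 29 min
Wed: 09:27–19:01 = 9 h 34 min; less 15 min break → 9 h 19 min
Thu: 07:23–13:55 = 6 h 32 min; less 45 min break → 5 h 47 min
Fri: 05:58–17:13 = 11 h 15 min; less 20 min break → 10 h 55 min
Total: 6 h 29 min + 9 h 19 min + 5 h 47 min + 10 h 55 min = 32 h 30 min.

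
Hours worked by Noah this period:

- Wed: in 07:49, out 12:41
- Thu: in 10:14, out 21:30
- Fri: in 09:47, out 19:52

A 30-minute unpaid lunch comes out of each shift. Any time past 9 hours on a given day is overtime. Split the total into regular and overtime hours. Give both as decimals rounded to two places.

Wed: 07:49–12:41 = 4 h 52 min; less 30 min break → 4 h 22 min
Thu: 10:14–21:30 = 11 h 16 min; less 30 min break → 10 h 46 min
Fri: 09:47–19:52 = 10 h 5 min; less 30 min break → 9 h 35 min
Wed reg 4 h 22 min / OT 0 h 0 min; Thu reg 9 h 0 min / OT 1 h 46 min; Fri reg 9 h 0 min / OT 0 h 35 min.
Totals: regular 22 h 22 min, overtime 2 h 21 min.

Regular 22.37 hours, overtime 2.35 hours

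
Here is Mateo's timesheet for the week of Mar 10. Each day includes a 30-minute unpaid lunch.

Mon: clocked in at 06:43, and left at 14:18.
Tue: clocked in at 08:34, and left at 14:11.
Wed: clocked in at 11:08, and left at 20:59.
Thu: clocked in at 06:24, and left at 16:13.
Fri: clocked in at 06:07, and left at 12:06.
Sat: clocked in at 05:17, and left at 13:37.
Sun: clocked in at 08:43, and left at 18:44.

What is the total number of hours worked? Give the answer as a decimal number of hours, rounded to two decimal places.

53.70 hours

Mon: 06:43–14:18 = 7 h 35 min; less 30 min break → 7 h 5 min
Tue: 08:34–14:11 = 5 h 37 min; less 30 min break → 5 h 7 min
Wed: 11:08–20:59 = 9 h 51 min; less 30 min break → 9 h 21 min
Thu: 06:24–16:13 = 9 h 49 min; less 30 min break → 9 h 19 min
Fri: 06:07–12:06 = 5 h 59 min; less 30 min break → 5 h 29 min
Sat: 05:17–13:37 = 8 h 20 min; less 30 min break → 7 h 50 min
Sun: 08:43–18:44 = 10 h 1 min; less 30 min break → 9 h 31 min
Total: 7 h 5 min + 5 h 7 min + 9 h 21 min + 9 h 19 min + 5 h 29 min + 7 h 50 min + 9 h 31 min = 53 h 42 min.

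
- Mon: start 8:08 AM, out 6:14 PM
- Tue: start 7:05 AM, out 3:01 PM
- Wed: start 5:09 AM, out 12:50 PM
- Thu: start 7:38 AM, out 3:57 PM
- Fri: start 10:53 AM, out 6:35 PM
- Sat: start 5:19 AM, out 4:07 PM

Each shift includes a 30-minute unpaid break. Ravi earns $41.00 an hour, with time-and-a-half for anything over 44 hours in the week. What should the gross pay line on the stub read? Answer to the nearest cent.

$2144.30

Mon: 8:08 AM–6:14 PM = 10 h 6 min; less 30 min break → 9 h 36 min
Tue: 7:05 AM–3:01 PM = 7 h 56 min; less 30 min break → 7 h 26 min
Wed: 5:09 AM–12:50 PM = 7 h 41 min; less 30 min break → 7 h 11 min
Thu: 7:38 AM–3:57 PM = 8 h 19 min; less 30 min break → 7 h 49 min
Fri: 10:53 AM–6:35 PM = 7 h 42 min; less 30 min break → 7 h 12 min
Sat: 5:19 AM–4:07 PM = 10 h 48 min; less 30 min break → 10 h 18 min
Total worked: 49 h 32 min = 2972 min.
Regular 44 h 0 min = 2640 min at $41.00/h; overtime 5 h 32 min = 332 min at $61.50/h.
Pay = (2640 × $41.00 + 332 × $61.50) ÷ 60 = $2144.30.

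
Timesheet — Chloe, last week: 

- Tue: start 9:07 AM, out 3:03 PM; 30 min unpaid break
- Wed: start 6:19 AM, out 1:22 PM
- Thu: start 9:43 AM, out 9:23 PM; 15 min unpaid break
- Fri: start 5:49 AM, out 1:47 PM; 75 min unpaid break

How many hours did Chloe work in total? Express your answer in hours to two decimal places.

Tue: 9:07 AM–3:03 PM = 5 h 56 min; less 30 min break → 5 h 26 min
Wed: 6:19 AM–1:22 PM = 7 h 3 min
Thu: 9:43 AM–9:23 PM = 11 h 40 min; less 15 min break → 11 h 25 min
Fri: 5:49 AM–1:47 PM = 7 h 58 min; less 75 min break → 6 h 43 min
Total: 5 h 26 min + 7 h 3 min + 11 h 25 min + 6 h 43 min = 30 h 37 min.

30.62 hours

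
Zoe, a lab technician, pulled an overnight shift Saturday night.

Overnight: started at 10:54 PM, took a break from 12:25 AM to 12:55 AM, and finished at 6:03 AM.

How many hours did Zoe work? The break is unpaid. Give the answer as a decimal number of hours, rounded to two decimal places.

6.65 hours

Overnight: 10:54 PM → midnight = 1 h 6 min; midnight → 6:03 AM = 6 h 3 min; span 7 h 9 min; less 30 min break → 6 h 39 min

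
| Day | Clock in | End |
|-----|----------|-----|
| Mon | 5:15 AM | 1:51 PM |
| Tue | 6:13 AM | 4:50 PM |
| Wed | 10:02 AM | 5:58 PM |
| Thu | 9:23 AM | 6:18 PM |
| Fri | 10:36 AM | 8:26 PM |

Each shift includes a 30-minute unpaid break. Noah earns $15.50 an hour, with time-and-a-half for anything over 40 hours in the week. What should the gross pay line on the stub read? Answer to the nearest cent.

$699.05

Mon: 5:15 AM–1:51 PM = 8 h 36 min; less 30 min break → 8 h 6 min
Tue: 6:13 AM–4:50 PM = 10 h 37 min; less 30 min break → 10 h 7 min
Wed: 10:02 AM–5:58 PM = 7 h 56 min; less 30 min break → 7 h 26 min
Thu: 9:23 AM–6:18 PM = 8 h 55 min; less 30 min break → 8 h 25 min
Fri: 10:36 AM–8:26 PM = 9 h 50 min; less 30 min break → 9 h 20 min
Total worked: 43 h 24 min = 2604 min.
Regular 40 h 0 min = 2400 min at $15.50/h; overtime 3 h 24 min = 204 min at $23.25/h.
Pay = (2400 × $15.50 + 204 × $23.25) ÷ 60 = $699.05.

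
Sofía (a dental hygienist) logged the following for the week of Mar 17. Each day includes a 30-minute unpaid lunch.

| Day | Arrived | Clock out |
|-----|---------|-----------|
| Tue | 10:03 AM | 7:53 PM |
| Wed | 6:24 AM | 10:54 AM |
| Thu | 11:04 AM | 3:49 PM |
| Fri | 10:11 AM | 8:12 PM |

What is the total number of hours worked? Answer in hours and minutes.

Tue: 10:03 AM–7:53 PM = 9 h 50 min; less 30 min break → 9 h 20 min
Wed: 6:24 AM–10:54 AM = 4 h 30 min; less 30 min break → 4 h 0 min
Thu: 11:04 AM–3:49 PM = 4 h 45 min; less 30 min break → 4 h 15 min
Fri: 10:11 AM–8:12 PM = 10 h 1 min; less 30 min break → 9 h 31 min
Total: 9 h 20 min + 4 h 0 min + 4 h 15 min + 9 h 31 min = 27 h 6 min.

27 h 6 min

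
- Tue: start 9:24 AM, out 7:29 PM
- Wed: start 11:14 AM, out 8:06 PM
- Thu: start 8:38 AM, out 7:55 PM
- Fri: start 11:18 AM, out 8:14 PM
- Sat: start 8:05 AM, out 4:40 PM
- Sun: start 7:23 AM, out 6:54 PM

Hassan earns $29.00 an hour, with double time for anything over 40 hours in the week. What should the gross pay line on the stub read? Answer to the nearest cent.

Tue: 9:24 AM–7:29 PM = 10 h 5 min
Wed: 11:14 AM–8:06 PM = 8 h 52 min
Thu: 8:38 AM–7:55 PM = 11 h 17 min
Fri: 11:18 AM–8:14 PM = 8 h 56 min
Sat: 8:05 AM–4:40 PM = 8 h 35 min
Sun: 7:23 AM–6:54 PM = 11 h 31 min
Total worked: 59 h 16 min = 3556 min.
Regular 40 h 0 min = 2400 min at $29.00/h; overtime 19 h 16 min = 1156 min at $58.00/h.
Pay = (2400 × $29.00 + 1156 × $58.00) ÷ 60 = $2277.47.

$2277.47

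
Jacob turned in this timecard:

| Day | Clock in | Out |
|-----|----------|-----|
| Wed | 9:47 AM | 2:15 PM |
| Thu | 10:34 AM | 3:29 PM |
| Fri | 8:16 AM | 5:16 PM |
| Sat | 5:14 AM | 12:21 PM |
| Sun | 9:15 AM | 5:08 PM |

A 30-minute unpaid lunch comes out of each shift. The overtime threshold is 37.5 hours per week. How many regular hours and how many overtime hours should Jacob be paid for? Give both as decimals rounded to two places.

Regular 30.88 hours, overtime 0.00 hours

Wed: 9:47 AM–2:15 PM = 4 h 28 min; less 30 min break → 3 h 58 min
Thu: 10:34 AM–3:29 PM = 4 h 55 min; less 30 min break → 4 h 25 min
Fri: 8:16 AM–5:16 PM = 9 h 0 min; less 30 min break → 8 h 30 min
Sat: 5:14 AM–12:21 PM = 7 h 7 min; less 30 min break → 6 h 37 min
Sun: 9:15 AM–5:08 PM = 7 h 53 min; less 30 min break → 7 h 23 min
Total worked: 30 h 53 min = 30.88 h.
Threshold 37.5 h → overtime 0 h 0 min, regular 30 h 53 min.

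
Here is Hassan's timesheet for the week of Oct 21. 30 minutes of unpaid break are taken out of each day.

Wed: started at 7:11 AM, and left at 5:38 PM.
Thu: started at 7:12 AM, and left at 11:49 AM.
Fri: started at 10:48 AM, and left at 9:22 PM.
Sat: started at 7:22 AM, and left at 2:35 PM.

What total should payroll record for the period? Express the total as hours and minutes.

30 h 51 min

Wed: 7:11 AM–5:38 PM = 10 h 27 min; less 30 min break → 9 h 57 min
Thu: 7:12 AM–11:49 AM = 4 h 37 min; less 30 min break → 4 h 7 min
Fri: 10:48 AM–9:22 PM = 10 h 34 min; less 30 min break → 10 h 4 min
Sat: 7:22 AM–2:35 PM = 7 h 13 min; less 30 min break → 6 h 43 min
Total: 9 h 57 min + 4 h 7 min + 10 h 4 min + 6 h 43 min = 30 h 51 min.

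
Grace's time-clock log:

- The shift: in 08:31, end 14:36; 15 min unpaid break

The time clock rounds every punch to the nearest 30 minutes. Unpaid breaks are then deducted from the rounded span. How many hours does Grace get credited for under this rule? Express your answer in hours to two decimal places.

The shift: in 08:31→08:30, out 14:36→14:30; 6 h 0 min − 15 min = 5 h 45 min

5.75 hours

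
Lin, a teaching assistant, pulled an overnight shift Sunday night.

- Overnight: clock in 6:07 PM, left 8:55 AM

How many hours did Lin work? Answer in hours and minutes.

Overnight: 6:07 PM → midnight = 5 h 53 min; midnight → 8:55 AM = 8 h 55 min; span 14 h 48 min

14 h 48 min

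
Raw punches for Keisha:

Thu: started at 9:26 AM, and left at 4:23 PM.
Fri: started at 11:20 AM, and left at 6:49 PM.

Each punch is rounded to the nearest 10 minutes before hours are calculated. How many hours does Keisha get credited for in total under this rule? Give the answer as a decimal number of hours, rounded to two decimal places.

14.33 hours

Thu: in 9:26 AM→9:30 AM, out 4:23 PM→4:20 PM; 6 h 50 min
Fri: in 11:20 AM→11:20 AM, out 6:49 PM→6:50 PM; 7 h 30 min
Total credited: 14 h 20 min.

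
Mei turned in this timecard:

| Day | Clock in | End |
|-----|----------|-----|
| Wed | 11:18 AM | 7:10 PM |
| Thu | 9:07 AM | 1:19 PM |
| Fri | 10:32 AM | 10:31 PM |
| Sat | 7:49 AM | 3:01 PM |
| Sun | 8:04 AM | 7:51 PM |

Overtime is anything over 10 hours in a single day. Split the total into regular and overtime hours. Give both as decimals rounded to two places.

Wed: 11:18 AM–7:10 PM = 7 h 52 min
Thu: 9:07 AM–1:19 PM = 4 h 12 min
Fri: 10:32 AM–10:31 PM = 11 h 59 min
Sat: 7:49 AM–3:01 PM = 7 h 12 min
Sun: 8:04 AM–7:51 PM = 11 h 47 min
Wed reg 7 h 52 min / OT 0 h 0 min; Thu reg 4 h 12 min / OT 0 h 0 min; Fri reg 10 h 0 min / OT 1 h 59 min; Sat reg 7 h 12 min / OT 0 h 0 min; Sun reg 10 h 0 min / OT 1 h 47 min.
Totals: regular 39 h 16 min, overtime 3 h 46 min.

Regular 39.27 hours, overtime 3.77 hours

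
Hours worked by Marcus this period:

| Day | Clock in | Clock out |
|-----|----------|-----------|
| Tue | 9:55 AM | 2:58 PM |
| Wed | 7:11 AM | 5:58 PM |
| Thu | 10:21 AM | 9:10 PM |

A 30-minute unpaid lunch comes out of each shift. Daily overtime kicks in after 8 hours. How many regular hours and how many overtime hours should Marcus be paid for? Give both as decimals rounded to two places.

Regular 20.55 hours, overtime 4.60 hours

Tue: 9:55 AM–2:58 PM = 5 h 3 min; less 30 min break → 4 h 33 min
Wed: 7:11 AM–5:58 PM = 10 h 47 min; less 30 min break → 10 h 17 min
Thu: 10:21 AM–9:10 PM = 10 h 49 min; less 30 min break → 10 h 19 min
Tue reg 4 h 33 min / OT 0 h 0 min; Wed reg 8 h 0 min / OT 2 h 17 min; Thu reg 8 h 0 min / OT 2 h 19 min.
Totals: regular 20 h 33 min, overtime 4 h 36 min.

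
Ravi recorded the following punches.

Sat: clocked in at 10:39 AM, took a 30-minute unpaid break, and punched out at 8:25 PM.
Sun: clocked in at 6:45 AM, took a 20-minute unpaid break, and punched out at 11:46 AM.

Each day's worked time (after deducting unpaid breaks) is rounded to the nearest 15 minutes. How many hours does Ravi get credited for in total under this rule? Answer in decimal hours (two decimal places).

Sat: 10:39 AM–8:25 PM = 9 h 46 min − 30 min = 9 h 16 min → rounds to 9 h 15 min
Sun: 6:45 AM–11:46 AM = 5 h 1 min − 20 min = 4 h 41 min → rounds to 4 h 45 min
Total credited: 14 h 0 min.

14.00 hours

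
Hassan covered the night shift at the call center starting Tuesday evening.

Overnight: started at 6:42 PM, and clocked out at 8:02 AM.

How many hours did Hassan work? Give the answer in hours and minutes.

Overnight: 6:42 PM → midnight = 5 h 18 min; midnight → 8:02 AM = 8 h 2 min; span 13 h 20 min

13 h 20 min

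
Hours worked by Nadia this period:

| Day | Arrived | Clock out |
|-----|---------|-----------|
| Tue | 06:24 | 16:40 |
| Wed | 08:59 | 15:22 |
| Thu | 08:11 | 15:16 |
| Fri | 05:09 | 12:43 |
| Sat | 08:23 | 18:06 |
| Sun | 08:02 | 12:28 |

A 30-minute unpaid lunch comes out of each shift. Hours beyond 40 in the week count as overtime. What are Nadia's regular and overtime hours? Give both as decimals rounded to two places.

Regular 40.00 hours, overtime 2.45 hours

Tue: 06:24–16:40 = 10 h 16 min; less 30 min break → 9 h 46 min
Wed: 08:59–15:22 = 6 h 23 min; less 30 min break → 5 h 53 min
Thu: 08:11–15:16 = 7 h 5 min; less 30 min break → 6 h 35 min
Fri: 05:09–12:43 = 7 h 34 min; less 30 min break → 7 h 4 min
Sat: 08:23–18:06 = 9 h 43 min; less 30 min break → 9 h 13 min
Sun: 08:02–12:28 = 4 h 26 min; less 30 min break → 3 h 56 min
Total worked: 42 h 27 min = 42.45 h.
Threshold 40 h → overtime 2 h 27 min, regular 40 h 0 min.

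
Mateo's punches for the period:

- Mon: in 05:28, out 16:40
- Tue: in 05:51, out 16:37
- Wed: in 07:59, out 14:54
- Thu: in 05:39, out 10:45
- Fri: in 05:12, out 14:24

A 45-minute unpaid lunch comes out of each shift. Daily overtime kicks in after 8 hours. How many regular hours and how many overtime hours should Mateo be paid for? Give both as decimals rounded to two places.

Regular 34.52 hours, overtime 4.92 hours

Mon: 05:28–16:40 = 11 h 12 min; less 45 min break → 10 h 27 min
Tue: 05:51–16:37 = 10 h 46 min; less 45 min break → 10 h 1 min
Wed: 07:59–14:54 = 6 h 55 min; less 45 min break → 6 h 10 min
Thu: 05:39–10:45 = 5 h 6 min; less 45 min break → 4 h 21 min
Fri: 05:12–14:24 = 9 h 12 min; less 45 min break → 8 h 27 min
Mon reg 8 h 0 min / OT 2 h 27 min; Tue reg 8 h 0 min / OT 2 h 1 min; Wed reg 6 h 10 min / OT 0 h 0 min; Thu reg 4 h 21 min / OT 0 h 0 min; Fri reg 8 h 0 min / OT 0 h 27 min.
Totals: regular 34 h 31 min, overtime 4 h 55 min.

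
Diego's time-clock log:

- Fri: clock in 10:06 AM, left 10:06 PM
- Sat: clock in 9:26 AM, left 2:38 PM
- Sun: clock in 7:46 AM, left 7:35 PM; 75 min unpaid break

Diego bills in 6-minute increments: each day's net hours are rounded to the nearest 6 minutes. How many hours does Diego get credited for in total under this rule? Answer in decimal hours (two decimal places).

27.80 hours

Fri: 10:06 AM–10:06 PM = 12 h 0 min → rounds to 12 h 0 min
Sat: 9:26 AM–2:38 PM = 5 h 12 min → rounds to 5 h 12 min
Sun: 7:46 AM–7:35 PM = 11 h 49 min − 75 min = 10 h 34 min → rounds to 10 h 36 min
Total credited: 27 h 48 min.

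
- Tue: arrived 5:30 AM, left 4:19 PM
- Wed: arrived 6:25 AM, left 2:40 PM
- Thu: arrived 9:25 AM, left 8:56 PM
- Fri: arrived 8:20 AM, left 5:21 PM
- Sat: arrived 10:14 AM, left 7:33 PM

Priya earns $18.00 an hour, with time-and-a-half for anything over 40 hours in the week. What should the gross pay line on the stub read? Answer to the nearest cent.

Tue: 5:30 AM–4:19 PM = 10 h 49 min
Wed: 6:25 AM–2:40 PM = 8 h 15 min
Thu: 9:25 AM–8:56 PM = 11 h 31 min
Fri: 8:20 AM–5:21 PM = 9 h 1 min
Sat: 10:14 AM–7:33 PM = 9 h 19 min
Total worked: 48 h 55 min = 2935 min.
Regular 40 h 0 min = 2400 min at $18.00/h; overtime 8 h 55 min = 535 min at $27.00/h.
Pay = (2400 × $18.00 + 535 × $27.00) ÷ 60 = $960.75.

$960.75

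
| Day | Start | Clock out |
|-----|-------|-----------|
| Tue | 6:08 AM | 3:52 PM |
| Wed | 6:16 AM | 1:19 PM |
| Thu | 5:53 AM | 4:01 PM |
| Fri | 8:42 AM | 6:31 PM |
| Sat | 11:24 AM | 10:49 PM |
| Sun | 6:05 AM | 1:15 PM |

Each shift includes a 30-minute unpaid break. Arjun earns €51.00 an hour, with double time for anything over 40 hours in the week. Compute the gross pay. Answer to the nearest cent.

Tue: 6:08 AM–3:52 PM = 9 h 44 min; less 30 min break → 9 h 14 min
Wed: 6:16 AM–1:19 PM = 7 h 3 min; less 30 min break → 6 h 33 min
Thu: 5:53 AM–4:01 PM = 10 h 8 min; less 30 min break → 9 h 38 min
Fri: 8:42 AM–6:31 PM = 9 h 49 min; less 30 min break → 9 h 19 min
Sat: 11:24 AM–10:49 PM = 11 h 25 min; less 30 min break → 10 h 55 min
Sun: 6:05 AM–1:15 PM = 7 h 10 min; less 30 min break → 6 h 40 min
Total worked: 52 h 19 min = 3139 min.
Regular 40 h 0 min = 2400 min at €51.00/h; overtime 12 h 19 min = 739 min at €102.00/h.
Pay = (2400 × €51.00 + 739 × €102.00) ÷ 60 = €3296.30.

€3296.30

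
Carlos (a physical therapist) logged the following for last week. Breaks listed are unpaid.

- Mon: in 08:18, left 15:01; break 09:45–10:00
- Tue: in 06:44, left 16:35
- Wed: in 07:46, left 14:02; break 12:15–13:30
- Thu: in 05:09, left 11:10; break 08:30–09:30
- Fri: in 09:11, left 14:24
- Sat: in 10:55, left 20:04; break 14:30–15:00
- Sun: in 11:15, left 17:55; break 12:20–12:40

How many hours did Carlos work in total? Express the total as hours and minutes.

46 h 33 min

Mon: 08:18–15:01 = 6 h 43 min; less 15 min break → 6 h 28 min
Tue: 06:44–16:35 = 9 h 51 min
Wed: 07:46–14:02 = 6 h 16 min; less 75 min break → 5 h 1 min
Thu: 05:09–11:10 = 6 h 1 min; less 60 min break → 5 h 1 min
Fri: 09:11–14:24 = 5 h 13 min
Sat: 10:55–20:04 = 9 h 9 min; less 30 min break → 8 h 39 min
Sun: 11:15–17:55 = 6 h 40 min; less 20 min break → 6 h 20 min
Total: 6 h 28 min + 9 h 51 min + 5 h 1 min + 5 h 1 min + 5 h 13 min + 8 h 39 min + 6 h 20 min = 46 h 33 min.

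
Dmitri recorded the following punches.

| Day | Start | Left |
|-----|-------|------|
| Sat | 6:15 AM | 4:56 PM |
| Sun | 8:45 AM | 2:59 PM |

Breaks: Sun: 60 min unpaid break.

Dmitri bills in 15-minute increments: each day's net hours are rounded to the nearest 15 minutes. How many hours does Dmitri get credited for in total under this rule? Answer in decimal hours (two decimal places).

16.00 hours

Sat: 6:15 AM–4:56 PM = 10 h 41 min → rounds to 10 h 45 min
Sun: 8:45 AM–2:59 PM = 6 h 14 min − 60 min = 5 h 14 min → rounds to 5 h 15 min
Total credited: 16 h 0 min.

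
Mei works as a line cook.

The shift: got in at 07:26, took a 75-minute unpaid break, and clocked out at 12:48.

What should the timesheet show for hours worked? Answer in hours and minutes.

4 h 7 min

The shift: 07:26–12:48 = 5 h 22 min; less 75 min break → 4 h 7 min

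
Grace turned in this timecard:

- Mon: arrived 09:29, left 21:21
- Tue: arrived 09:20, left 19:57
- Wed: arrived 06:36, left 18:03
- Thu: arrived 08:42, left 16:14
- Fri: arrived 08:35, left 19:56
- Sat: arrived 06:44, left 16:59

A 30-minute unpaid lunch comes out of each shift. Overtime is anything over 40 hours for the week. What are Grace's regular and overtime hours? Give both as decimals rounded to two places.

Regular 40.00 hours, overtime 20.07 hours

Mon: 09:29–21:21 = 11 h 52 min; less 30 min break → 11 h 22 min
Tue: 09:20–19:57 = 10 h 37 min; less 30 min break → 10 h 7 min
Wed: 06:36–18:03 = 11 h 27 min; less 30 min break → 10 h 57 min
Thu: 08:42–16:14 = 7 h 32 min; less 30 min break → 7 h 2 min
Fri: 08:35–19:56 = 11 h 21 min; less 30 min break → 10 h 51 min
Sat: 06:44–16:59 = 10 h 15 min; less 30 min break → 9 h 45 min
Total worked: 60 h 4 min = 60.07 h.
Threshold 40 h → overtime 20 h 4 min, regular 40 h 0 min.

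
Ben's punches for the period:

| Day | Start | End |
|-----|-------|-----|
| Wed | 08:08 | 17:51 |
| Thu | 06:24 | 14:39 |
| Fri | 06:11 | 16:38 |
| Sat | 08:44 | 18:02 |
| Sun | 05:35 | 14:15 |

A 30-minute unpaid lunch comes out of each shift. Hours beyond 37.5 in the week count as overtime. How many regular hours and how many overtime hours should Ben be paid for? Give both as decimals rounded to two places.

Wed: 08:08–17:51 = 9 h 43 min; less 30 min break → 9 h 13 min
Thu: 06:24–14:39 = 8 h 15 min; less 30 min break → 7 h 45 min
Fri: 06:11–16:38 = 10 h 27 min; less 30 min break → 9 h 57 min
Sat: 08:44–18:02 = 9 h 18 min; less 30 min break → 8 h 48 min
Sun: 05:35–14:15 = 8 h 40 min; less 30 min break → 8 h 10 min
Total worked: 43 h 53 min = 43.88 h.
Threshold 37.5 h → overtime 6 h 23 min, regular 37 h 30 min.

Regular 37.50 hours, overtime 6.38 hours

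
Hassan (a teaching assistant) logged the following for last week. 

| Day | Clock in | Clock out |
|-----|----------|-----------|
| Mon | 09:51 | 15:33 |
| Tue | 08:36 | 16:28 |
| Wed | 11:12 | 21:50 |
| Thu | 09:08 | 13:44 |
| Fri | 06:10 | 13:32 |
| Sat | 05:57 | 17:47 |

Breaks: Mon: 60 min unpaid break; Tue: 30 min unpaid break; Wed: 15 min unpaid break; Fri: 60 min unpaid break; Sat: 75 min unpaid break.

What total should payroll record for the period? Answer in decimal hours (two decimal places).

44.00 hours

Mon: 09:51–15:33 = 5 h 42 min; less 60 min break → 4 h 42 min
Tue: 08:36–16:28 = 7 h 52 min; less 30 min break → 7 h 22 min
Wed: 11:12–21:50 = 10 h 38 min; less 15 min break → 10 h 23 min
Thu: 09:08–13:44 = 4 h 36 min
Fri: 06:10–13:32 = 7 h 22 min; less 60 min break → 6 h 22 min
Sat: 05:57–17:47 = 11 h 50 min; less 75 min break → 10 h 35 min
Total: 4 h 42 min + 7 h 22 min + 10 h 23 min + 4 h 36 min + 6 h 22 min + 10 h 35 min = 44 h 0 min.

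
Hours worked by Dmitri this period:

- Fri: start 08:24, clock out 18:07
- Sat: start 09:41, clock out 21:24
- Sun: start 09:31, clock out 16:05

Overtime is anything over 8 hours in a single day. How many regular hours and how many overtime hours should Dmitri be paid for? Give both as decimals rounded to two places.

Regular 22.57 hours, overtime 5.43 hours

Fri: 08:24–18:07 = 9 h 43 min
Sat: 09:41–21:24 = 11 h 43 min
Sun: 09:31–16:05 = 6 h 34 min
Fri reg 8 h 0 min / OT 1 h 43 min; Sat reg 8 h 0 min / OT 3 h 43 min; Sun reg 6 h 34 min / OT 0 h 0 min.
Totals: regular 22 h 34 min, overtime 5 h 26 min.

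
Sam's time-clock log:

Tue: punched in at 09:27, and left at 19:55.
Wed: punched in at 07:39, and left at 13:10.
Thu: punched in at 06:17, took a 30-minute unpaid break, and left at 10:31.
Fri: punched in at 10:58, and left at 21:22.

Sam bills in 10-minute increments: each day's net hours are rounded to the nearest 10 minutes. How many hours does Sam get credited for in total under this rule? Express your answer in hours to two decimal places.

Tue: 09:27–19:55 = 10 h 28 min → rounds to 10 h 30 min
Wed: 07:39–13:10 = 5 h 31 min → rounds to 5 h 30 min
Thu: 06:17–10:31 = 4 h 14 min − 30 min = 3 h 44 min → rounds to 3 h 40 min
Fri: 10:58–21:22 = 10 h 24 min → rounds to 10 h 20 min
Total credited: 30 h 0 min.

30.00 hours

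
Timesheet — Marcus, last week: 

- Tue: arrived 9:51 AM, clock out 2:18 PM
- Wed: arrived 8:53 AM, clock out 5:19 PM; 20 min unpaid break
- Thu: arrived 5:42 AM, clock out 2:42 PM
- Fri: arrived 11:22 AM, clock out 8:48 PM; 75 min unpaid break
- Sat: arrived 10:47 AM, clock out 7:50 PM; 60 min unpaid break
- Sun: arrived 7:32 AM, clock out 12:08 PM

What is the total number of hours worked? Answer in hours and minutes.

42 h 23 min

Tue: 9:51 AM–2:18 PM = 4 h 27 min
Wed: 8:53 AM–5:19 PM = 8 h 26 min; less 20 min break → 8 h 6 min
Thu: 5:42 AM–2:42 PM = 9 h 0 min
Fri: 11:22 AM–8:48 PM = 9 h 26 min; less 75 min break → 8 h 11 min
Sat: 10:47 AM–7:50 PM = 9 h 3 min; less 60 min break → 8 h 3 min
Sun: 7:32 AM–12:08 PM = 4 h 36 min
Total: 4 h 27 min + 8 h 6 min + 9 h 0 min + 8 h 11 min + 8 h 3 min + 4 h 36 min = 42 h 23 min.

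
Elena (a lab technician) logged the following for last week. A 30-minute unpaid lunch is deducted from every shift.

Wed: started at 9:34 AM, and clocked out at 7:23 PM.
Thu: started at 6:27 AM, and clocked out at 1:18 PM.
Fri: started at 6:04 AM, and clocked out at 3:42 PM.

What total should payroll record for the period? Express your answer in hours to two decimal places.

Wed: 9:34 AM–7:23 PM = 9 h 49 min; less 30 min break → 9 h 19 min
Thu: 6:27 AM–1:18 PM = 6 h 51 min; less 30 min break → 6 h 21 min
Fri: 6:04 AM–3:42 PM = 9 h 38 min; less 30 min break → 9 h 8 min
Total: 9 h 19 min + 6 h 21 min + 9 h 8 min = 24 h 48 min.

24.80 hours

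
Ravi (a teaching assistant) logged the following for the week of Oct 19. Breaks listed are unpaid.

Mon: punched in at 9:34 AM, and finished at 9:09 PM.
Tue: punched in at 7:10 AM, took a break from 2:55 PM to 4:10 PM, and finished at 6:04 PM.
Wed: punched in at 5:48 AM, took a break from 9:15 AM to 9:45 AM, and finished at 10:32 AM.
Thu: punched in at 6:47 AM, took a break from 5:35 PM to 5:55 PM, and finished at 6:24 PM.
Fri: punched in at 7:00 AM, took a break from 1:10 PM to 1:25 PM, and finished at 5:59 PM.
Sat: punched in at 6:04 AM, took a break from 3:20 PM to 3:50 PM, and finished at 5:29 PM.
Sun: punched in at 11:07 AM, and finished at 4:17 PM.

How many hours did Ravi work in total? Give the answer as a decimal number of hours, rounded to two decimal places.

Mon: 9:34 AM–9:09 PM = 11 h 35 min
Tue: 7:10 AM–6:04 PM = 10 h 54 min; less 75 min break → 9 h 39 min
Wed: 5:48 AM–10:32 AM = 4 h 44 min; less 30 min break → 4 h 14 min
Thu: 6:47 AM–6:24 PM = 11 h 37 min; less 20 min break → 11 h 17 min
Fri: 7:00 AM–5:59 PM = 10 h 59 min; less 15 min break → 10 h 44 min
Sat: 6:04 AM–5:29 PM = 11 h 25 min; less 30 min break → 10 h 55 min
Sun: 11:07 AM–4:17 PM = 5 h 10 min
Total: 11 h 35 min + 9 h 39 min + 4 h 14 min + 11 h 17 min + 10 h 44 min + 10 h 55 min + 5 h 10 min = 63 h 34 min.

63.57 hours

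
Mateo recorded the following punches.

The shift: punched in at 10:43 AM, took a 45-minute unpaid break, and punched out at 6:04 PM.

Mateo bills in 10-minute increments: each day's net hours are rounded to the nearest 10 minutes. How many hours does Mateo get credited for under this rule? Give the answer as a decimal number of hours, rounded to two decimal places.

6.67 hours

The shift: 10:43 AM–6:04 PM = 7 h 21 min − 45 min = 6 h 36 min → rounds to 6 h 40 min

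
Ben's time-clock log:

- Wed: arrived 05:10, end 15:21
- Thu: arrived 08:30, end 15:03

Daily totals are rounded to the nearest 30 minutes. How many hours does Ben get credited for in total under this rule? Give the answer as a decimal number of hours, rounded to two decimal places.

Wed: 05:10–15:21 = 10 h 11 min → rounds to 10 h 0 min
Thu: 08:30–15:03 = 6 h 33 min → rounds to 6 h 30 min
Total credited: 16 h 30 min.

16.50 hours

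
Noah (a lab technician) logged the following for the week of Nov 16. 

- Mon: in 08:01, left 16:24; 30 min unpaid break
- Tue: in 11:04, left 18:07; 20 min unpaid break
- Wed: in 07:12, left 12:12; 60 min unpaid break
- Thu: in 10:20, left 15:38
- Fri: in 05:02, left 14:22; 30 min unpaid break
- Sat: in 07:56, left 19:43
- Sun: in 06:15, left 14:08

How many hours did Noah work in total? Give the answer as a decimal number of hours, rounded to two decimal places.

52.40 hours

Mon: 08:01–16:24 = 8 h 23 min; less 30 min break → 7 h 53 min
Tue: 11:04–18:07 = 7 h 3 min; less 20 min break → 6 h 43 min
Wed: 07:12–12:12 = 5 h 0 min; less 60 min break → 4 h 0 min
Thu: 10:20–15:38 = 5 h 18 min
Fri: 05:02–14:22 = 9 h 20 min; less 30 min break → 8 h 50 min
Sat: 07:56–19:43 = 11 h 47 min
Sun: 06:15–14:08 = 7 h 53 min
Total: 7 h 53 min + 6 h 43 min + 4 h 0 min + 5 h 18 min + 8 h 50 min + 11 h 47 min + 7 h 53 min = 52 h 24 min.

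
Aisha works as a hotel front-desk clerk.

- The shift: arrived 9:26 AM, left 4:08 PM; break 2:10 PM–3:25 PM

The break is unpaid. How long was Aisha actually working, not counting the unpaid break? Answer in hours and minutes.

The shift: 9:26 AM–4:08 PM = 6 h 42 min; less 75 min break → 5 h 27 min

5 h 27 min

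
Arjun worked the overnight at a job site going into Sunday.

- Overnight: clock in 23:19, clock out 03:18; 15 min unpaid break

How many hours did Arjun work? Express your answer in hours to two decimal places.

Overnight: 23:19 → midnight = 0 h 41 min; midnight → 03:18 = 3 h 18 min; span 3 h 59 min; less 15 min break → 3 h 44 min

3.73 hours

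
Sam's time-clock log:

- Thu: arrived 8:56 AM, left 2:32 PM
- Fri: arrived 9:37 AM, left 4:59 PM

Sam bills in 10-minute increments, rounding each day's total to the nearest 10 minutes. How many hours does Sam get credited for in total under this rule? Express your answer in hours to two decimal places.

13.00 hours

Thu: 8:56 AM–2:32 PM = 5 h 36 min → rounds to 5 h 40 min
Fri: 9:37 AM–4:59 PM = 7 h 22 min → rounds to 7 h 20 min
Total credited: 13 h 0 min.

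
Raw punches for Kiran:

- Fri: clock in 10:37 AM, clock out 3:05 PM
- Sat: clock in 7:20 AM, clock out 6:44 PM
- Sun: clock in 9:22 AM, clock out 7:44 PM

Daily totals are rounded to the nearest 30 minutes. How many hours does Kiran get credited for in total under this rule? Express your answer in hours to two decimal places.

Fri: 10:37 AM–3:05 PM = 4 h 28 min → rounds to 4 h 30 min
Sat: 7:20 AM–6:44 PM = 11 h 24 min → rounds to 11 h 30 min
Sun: 9:22 AM–7:44 PM = 10 h 22 min → rounds to 10 h 30 min
Total credited: 26 h 30 min.

26.50 hours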